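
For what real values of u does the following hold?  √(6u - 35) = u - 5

Square both sides: 6u - 35 = (u - 5)².
Expand and rearrange: u² - 16u + 60 = 0.
Solving gives u = 10 or u = 6.
Check each candidate in the original equation:
  u = 10: √(25) = 5, while u - 5 = 5 — valid.
  u = 6: √(1) = 1, while u - 5 = 1 — valid.

u = 6 or u = 10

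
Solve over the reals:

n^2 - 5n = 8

Rearrange to standard form: n^2 - 5n - 8 = 0.
Discriminant: (-5)^2 - 4*1*(-8) = 57.
Quadratic formula: n = (5 +/- sqrt(57)) / 2.
So n = 5/2 + sqrt(57)/2 ~= 6.2749 or n = 5/2 - sqrt(57)/2 ~= -1.2749.

n = -1.2749 or n = 6.2749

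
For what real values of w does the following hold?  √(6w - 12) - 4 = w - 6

Isolate the radical: √(6w - 12) = w - 2.
Square both sides: 6w - 12 = (w - 2)².
Expand and rearrange: w² - 10w + 16 = 0.
Solving gives w = 8 or w = 2.
Check each candidate in the original equation:
  w = 8: √(36) = 6, while w - 2 = 6 — valid.
  w = 2: √(0) = 0, while w - 2 = 0 — valid.

w = 2 or w = 8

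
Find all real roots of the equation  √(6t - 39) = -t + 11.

Square both sides: 6t - 39 = (-t + 11)².
Expand and rearrange: t² - 28t + 160 = 0.
Solving gives t = 20 or t = 8.
Check each candidate in the original equation:
  t = 20: √(81) = 9, while -t + 11 = -9 — extraneous.
  t = 8: √(9) = 3, while -t + 11 = 3 — valid.

t = 8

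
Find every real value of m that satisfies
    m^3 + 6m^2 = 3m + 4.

Rearrange: m^3 + 6m^2 - 3m - 4 = 0.
Possible rational roots are divisors of -4. Testing m = 1 gives 0, so (m - 1) is a factor.
Divide: m^3 + 6m^2 - 3m - 4 = (m - 1)(m^2 + 7m + 4).
Apply the quadratic formula to m^2 + 7m + 4 = 0: m = (-7 +/- sqrt(33))/2, i.e. m ~= -0.6277 or m ~= -6.3723.

m = -6.3723 or m = -0.6277 or m = 1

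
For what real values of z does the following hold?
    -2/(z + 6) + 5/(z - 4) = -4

Multiply both sides by (z + 6)(z - 4):
-2(z - 4) + 5(z + 6) = -4(z + 6)(z - 4).
Expand and collect terms: -4z^2 - 11z + 58 = 0.
By the quadratic formula, z = (11 +/- sqrt(1049)) / -8, so z ~= -5.4235 or z ~= 2.6735.
Neither value makes a denominator zero (z != -6, z != 4), so both are valid.

z = -5.4235 or z = 2.6735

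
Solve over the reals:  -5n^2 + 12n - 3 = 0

Discriminant: (12)^2 - 4*(-5)*(-3) = 84.
Quadratic formula: n = (-12 +/- sqrt(84)) / (-10).
So n = 6/5 - sqrt(21)/5 ~= 0.2835 or n = sqrt(21)/5 + 6/5 ~= 2.1165.

n = 0.2835 or n = 2.1165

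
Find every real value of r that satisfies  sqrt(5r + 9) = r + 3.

r = -1 or r = 0

Square both sides: 5r + 9 = (r + 3)^2.
Expand and rearrange: r^2 + r = 0.
Solving gives r = 0 or r = -1.
Check each candidate in the original equation:
  r = 0: sqrt(9) = 3, while r + 3 = 3 — valid.
  r = -1: sqrt(4) = 2, while r + 3 = 2 — valid.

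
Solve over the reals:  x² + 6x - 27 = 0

Factor: (x + 9)(x - 3) = 0.
So x = -9 or x = 3.

x = -9 or x = 3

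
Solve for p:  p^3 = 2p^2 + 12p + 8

Rearrange: p^3 - 2p^2 - 12p - 8 = 0.
Possible rational roots are divisors of -8. Testing p = -2 gives 0, so (p + 2) is a factor.
Divide: p^3 - 2p^2 - 12p - 8 = (p + 2)(p^2 - 4p - 4).
Apply the quadratic formula to p^2 - 4p - 4 = 0: p = (4 +/- sqrt(32))/2, i.e. p ~= 4.8284 or p ~= -0.8284.

p = -2 or p = -0.8284 or p = 4.8284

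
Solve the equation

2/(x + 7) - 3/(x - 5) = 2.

x = -5.8394 or x = 3.3394

Multiply both sides by (x + 7)(x - 5):
2(x - 5) - 3(x + 7) = 2(x + 7)(x - 5).
Expand and collect terms: 2x^2 + 5x - 39 = 0.
By the quadratic formula, x = (-5 +/- sqrt(337)) / 4, so x ~= 3.3394 or x ~= -5.8394.
Neither value makes a denominator zero (x != -7, x != 5), so both are valid.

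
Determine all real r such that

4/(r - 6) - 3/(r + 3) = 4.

Multiply both sides by (r - 6)(r + 3):
4(r + 3) - 3(r - 6) = 4(r - 6)(r + 3).
Expand and collect terms: 4r^2 - 13r - 102 = 0.
By the quadratic formula, r = (13 +/- sqrt(1801)) / 8, so r ~= 6.9298 or r ~= -3.6798.
Neither value makes a denominator zero (r != 6, r != -3), so both are valid.

r = -3.6798 or r = 6.9298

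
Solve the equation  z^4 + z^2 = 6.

Let u = z^2. The equation becomes u^2 + u - 6 = 0.
Factor: (u + 3)(u - 2) = 0, so u = -3 or u = 2.
z^2 = -3 < 0 has no real solution.
z^2 = 2 gives z = +/-sqrt(2) ~= +/-1.4142.

z = -1.4142 or z = 1.4142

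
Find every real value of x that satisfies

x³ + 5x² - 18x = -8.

Rearrange: x³ + 5x² - 18x + 8 = 0.
Possible rational roots are divisors of 8. Testing x = 2 gives 0, so (x - 2) is a factor.
Divide: x³ + 5x² - 18x + 8 = (x - 2)(x² + 7x - 4).
Apply the quadratic formula to x² + 7x - 4 = 0: x = (-7 ± √65)/2, i.e. x ≈ 0.5311 or x ≈ -7.5311.

x = -7.5311 or x = 0.5311 or x = 2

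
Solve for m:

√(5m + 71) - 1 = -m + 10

m = 2

Isolate the radical: √(5m + 71) = -m + 11.
Square both sides: 5m + 71 = (-m + 11)².
Expand and rearrange: m² - 27m + 50 = 0.
Solving gives m = 25 or m = 2.
Check each candidate in the original equation:
  m = 25: √(196) = 14, while -m + 11 = -14 — extraneous.
  m = 2: √(81) = 9, while -m + 11 = 9 — valid.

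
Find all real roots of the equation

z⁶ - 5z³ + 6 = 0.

Let u = z³. The equation becomes u² - 5u + 6 = 0.
Factor: (u - 2)(u - 3) = 0, so u = 2 or u = 3.
z³ = 2 gives z = ∛(2) ≈ 1.2599.
z³ = 3 gives z = ∛(3) ≈ 1.4422.

z = 1.2599 or z = 1.4422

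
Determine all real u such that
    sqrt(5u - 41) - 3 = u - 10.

u = 9 or u = 10

Isolate the radical: sqrt(5u - 41) = u - 7.
Square both sides: 5u - 41 = (u - 7)^2.
Expand and rearrange: u^2 - 19u + 90 = 0.
Solving gives u = 10 or u = 9.
Check each candidate in the original equation:
  u = 10: sqrt(9) = 3, while u - 7 = 3 — valid.
  u = 9: sqrt(4) = 2, while u - 7 = 2 — valid.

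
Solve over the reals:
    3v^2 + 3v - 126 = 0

v = -7 or v = 6

Factor: 3(v - 6)(v + 7) = 0.
So v = 6 or v = -7.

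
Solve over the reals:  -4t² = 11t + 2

Rearrange to standard form: -4t² - 11t - 2 = 0.
Discriminant: (-11)² − 4·(-4)·(-2) = 89.
Quadratic formula: t = (11 ± √89) / (-8).
So t = -11/8 - √(89)/8 ≈ -2.5542 or t = -11/8 + √(89)/8 ≈ -0.1958.

t = -2.5542 or t = -0.1958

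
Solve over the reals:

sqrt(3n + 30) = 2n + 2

n = 2

Square both sides: 3n + 30 = (2n + 2)^2.
Expand and rearrange: 4n^2 + 5n - 26 = 0.
Solving gives n = 2 or n = -3.25.
Check each candidate in the original equation:
  n = 2: sqrt(36) = 6, while 2n + 2 = 6 — valid.
  n = -3.25: sqrt(20.25) = 4.5, while 2n + 2 = -4.5 — extraneous.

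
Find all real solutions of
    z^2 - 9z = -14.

Bring every term to one side: z^2 - 9z + 14 = 0.
Factor: (z - 7)(z - 2) = 0.
So z = 7 or z = 2.

z = 2 or z = 7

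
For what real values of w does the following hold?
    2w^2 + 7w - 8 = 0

Discriminant: (7)^2 - 4*2*(-8) = 113.
Quadratic formula: w = (-7 +/- sqrt(113)) / 4.
So w = -7/4 + sqrt(113)/4 ~= 0.9075 or w = -sqrt(113)/4 - 7/4 ~= -4.4075.

w = -4.4075 or w = 0.9075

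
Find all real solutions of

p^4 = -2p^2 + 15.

Let u = p^2. The equation becomes u^2 + 2u - 15 = 0.
Factor: (u - 3)(u + 5) = 0, so u = 3 or u = -5.
p^2 = 3 gives p = +/-sqrt(3) ~= +/-1.7321.
p^2 = -5 < 0 has no real solution.

p = -1.7321 or p = 1.7321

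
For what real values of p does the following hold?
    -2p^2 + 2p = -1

Rearrange to standard form: -2p^2 + 2p + 1 = 0.
Discriminant: (2)^2 - 4*(-2)*1 = 12.
Quadratic formula: p = (-2 +/- sqrt(12)) / (-4).
So p = 1/2 - sqrt(3)/2 ~= -0.366 or p = 1/2 + sqrt(3)/2 ~= 1.366.

p = -0.366 or p = 1.366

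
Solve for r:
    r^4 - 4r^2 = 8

Let u = r^2. The equation becomes u^2 - 4u - 8 = 0.
By the quadratic formula, u = 2 + 2*sqrt(3) or u = 2 - 2*sqrt(3).
r^2 = 2 + 2*sqrt(3) gives r = +/-sqrt(2 + 2*sqrt(3)) ~= +/-2.3375.
r^2 = 2 - 2*sqrt(3) < 0 has no real solution.

r = -2.3375 or r = 2.3375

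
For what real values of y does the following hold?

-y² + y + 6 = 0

Factor: -1(y - 3)(y + 2) = 0.
So y = 3 or y = -2.

y = -2 or y = 3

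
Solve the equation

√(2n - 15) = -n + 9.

n = 8

Square both sides: 2n - 15 = (-n + 9)².
Expand and rearrange: n² - 20n + 96 = 0.
Solving gives n = 12 or n = 8.
Check each candidate in the original equation:
  n = 12: √(9) = 3, while -n + 9 = -3 — extraneous.
  n = 8: √(1) = 1, while -n + 9 = 1 — valid.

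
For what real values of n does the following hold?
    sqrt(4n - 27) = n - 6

Square both sides: 4n - 27 = (n - 6)^2.
Expand and rearrange: n^2 - 16n + 63 = 0.
Solving gives n = 9 or n = 7.
Check each candidate in the original equation:
  n = 9: sqrt(9) = 3, while n - 6 = 3 — valid.
  n = 7: sqrt(1) = 1, while n - 6 = 1 — valid.

n = 7 or n = 9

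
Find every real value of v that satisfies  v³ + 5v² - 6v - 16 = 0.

Possible rational roots are divisors of -16. Testing v = 2 gives 0, so (v - 2) is a factor.
Divide: v³ + 5v² - 6v - 16 = (v - 2)(v² + 7v + 8).
Apply the quadratic formula to v² + 7v + 8 = 0: v = (-7 ± √17)/2, i.e. v ≈ -1.4384 or v ≈ -5.5616.

v = -5.5616 or v = -1.4384 or v = 2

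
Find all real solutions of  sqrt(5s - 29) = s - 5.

s = 6 or s = 9

Square both sides: 5s - 29 = (s - 5)^2.
Expand and rearrange: s^2 - 15s + 54 = 0.
Solving gives s = 9 or s = 6.
Check each candidate in the original equation:
  s = 9: sqrt(16) = 4, while s - 5 = 4 — valid.
  s = 6: sqrt(1) = 1, while s - 5 = 1 — valid.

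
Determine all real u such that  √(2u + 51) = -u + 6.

Square both sides: 2u + 51 = (-u + 6)².
Expand and rearrange: u² - 14u - 15 = 0.
Solving gives u = 15 or u = -1.
Check each candidate in the original equation:
  u = 15: √(81) = 9, while -u + 6 = -9 — extraneous.
  u = -1: √(49) = 7, while -u + 6 = 7 — valid.

u = -1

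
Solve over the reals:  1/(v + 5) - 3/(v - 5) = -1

Multiply both sides by (v + 5)(v - 5):
(v - 5) - 3(v + 5) = -(v + 5)(v - 5).
Expand and collect terms: -v² + 2v + 45 = 0.
By the quadratic formula, v = (-2 ± √184) / -2, so v ≈ -5.7823 or v ≈ 7.7823.
Neither value makes a denominator zero (v ≠ -5, v ≠ 5), so both are valid.

v = -5.7823 or v = 7.7823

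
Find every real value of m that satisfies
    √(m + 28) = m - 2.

m = 8

Square both sides: m + 28 = (m - 2)².
Expand and rearrange: m² - 5m - 24 = 0.
Solving gives m = 8 or m = -3.
Check each candidate in the original equation:
  m = 8: √(36) = 6, while m - 2 = 6 — valid.
  m = -3: √(25) = 5, while m - 2 = -5 — extraneous.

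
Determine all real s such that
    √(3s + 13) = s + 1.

Square both sides: 3s + 13 = (s + 1)².
Expand and rearrange: s² - s - 12 = 0.
Solving gives s = 4 or s = -3.
Check each candidate in the original equation:
  s = 4: √(25) = 5, while s + 1 = 5 — valid.
  s = -3: √(4) = 2, while s + 1 = -2 — extraneous.

s = 4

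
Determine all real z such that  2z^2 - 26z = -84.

Bring every term to one side: 2z^2 - 26z + 84 = 0.
Factor: 2(z - 7)(z - 6) = 0.
So z = 7 or z = 6.

z = 6 or z = 7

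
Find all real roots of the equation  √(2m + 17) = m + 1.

Square both sides: 2m + 17 = (m + 1)².
Expand and rearrange: m² - 16 = 0.
Solving gives m = 4 or m = -4.
Check each candidate in the original equation:
  m = 4: √(25) = 5, while m + 1 = 5 — valid.
  m = -4: √(9) = 3, while m + 1 = -3 — extraneous.

m = 4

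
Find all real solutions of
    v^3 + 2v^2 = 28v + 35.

Rearrange: v^3 + 2v^2 - 28v - 35 = 0.
Possible rational roots are divisors of -35. Testing v = 5 gives 0, so (v - 5) is a factor.
Divide: v^3 + 2v^2 - 28v - 35 = (v - 5)(v^2 + 7v + 7).
Apply the quadratic formula to v^2 + 7v + 7 = 0: v = (-7 +/- sqrt(21))/2, i.e. v ~= -1.2087 or v ~= -5.7913.

v = -5.7913 or v = -1.2087 or v = 5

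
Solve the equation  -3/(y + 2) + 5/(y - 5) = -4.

y = -1.0549 or y = 3.5549

Multiply both sides by (y + 2)(y - 5):
-3(y - 5) + 5(y + 2) = -4(y + 2)(y - 5).
Expand and collect terms: -4y^2 + 10y + 15 = 0.
By the quadratic formula, y = (-10 +/- sqrt(340)) / -8, so y ~= -1.0549 or y ~= 3.5549.
Neither value makes a denominator zero (y != -2, y != 5), so both are valid.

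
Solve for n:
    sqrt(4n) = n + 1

n = 1

Square both sides: 4n = (n + 1)^2.
Expand and rearrange: n^2 - 2n + 1 = 0.
This gives the repeated root n = 1.
Check in the original equation:
  n = 1: sqrt(4) = 2, while n + 1 = 2 — valid.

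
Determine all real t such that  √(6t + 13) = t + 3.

Square both sides: 6t + 13 = (t + 3)².
Expand and rearrange: t² - 4 = 0.
Solving gives t = 2 or t = -2.
Check each candidate in the original equation:
  t = 2: √(25) = 5, while t + 3 = 5 — valid.
  t = -2: √(1) = 1, while t + 3 = 1 — valid.

t = -2 or t = 2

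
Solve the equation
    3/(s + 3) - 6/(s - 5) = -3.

Multiply both sides by (s + 3)(s - 5):
3(s - 5) - 6(s + 3) = -3(s + 3)(s - 5).
Expand and collect terms: -3s^2 + 9s + 78 = 0.
By the quadratic formula, s = (-9 +/- sqrt(1017)) / -6, so s ~= -3.8151 or s ~= 6.8151.
Neither value makes a denominator zero (s != -3, s != 5), so both are valid.

s = -3.8151 or s = 6.8151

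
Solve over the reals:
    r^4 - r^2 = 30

Let u = r^2. The equation becomes u^2 - u - 30 = 0.
Factor: (u - 6)(u + 5) = 0, so u = 6 or u = -5.
r^2 = 6 gives r = +/-sqrt(6) ~= +/-2.4495.
r^2 = -5 < 0 has no real solution.

r = -2.4495 or r = 2.4495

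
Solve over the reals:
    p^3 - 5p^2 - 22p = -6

p = -3 or p = 0.2583 or p = 7.7417

Rearrange: p^3 - 5p^2 - 22p + 6 = 0.
Possible rational roots are divisors of 6. Testing p = -3 gives 0, so (p + 3) is a factor.
Divide: p^3 - 5p^2 - 22p + 6 = (p + 3)(p^2 - 8p + 2).
Apply the quadratic formula to p^2 - 8p + 2 = 0: p = (8 +/- sqrt(56))/2, i.e. p ~= 7.7417 or p ~= 0.2583.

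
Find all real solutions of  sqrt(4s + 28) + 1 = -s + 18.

s = 9

Isolate the radical: sqrt(4s + 28) = -s + 17.
Square both sides: 4s + 28 = (-s + 17)^2.
Expand and rearrange: s^2 - 38s + 261 = 0.
Solving gives s = 29 or s = 9.
Check each candidate in the original equation:
  s = 29: sqrt(144) = 12, while -s + 17 = -12 — extraneous.
  s = 9: sqrt(64) = 8, while -s + 17 = 8 — valid.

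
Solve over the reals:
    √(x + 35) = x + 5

Square both sides: x + 35 = (x + 5)².
Expand and rearrange: x² + 9x - 10 = 0.
Solving gives x = 1 or x = -10.
Check each candidate in the original equation:
  x = 1: √(36) = 6, while x + 5 = 6 — valid.
  x = -10: √(25) = 5, while x + 5 = -5 — extraneous.

x = 1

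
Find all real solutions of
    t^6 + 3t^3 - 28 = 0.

t = -1.9129 or t = 1.5874

Let u = t^3. The equation becomes u^2 + 3u - 28 = 0.
Factor: (u - 4)(u + 7) = 0, so u = 4 or u = -7.
t^3 = 4 gives t = (4)^(1/3) ~= 1.5874.
t^3 = -7 gives t = -(7)^(1/3) ~= -1.9129.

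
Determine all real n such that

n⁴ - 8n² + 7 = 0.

Let u = n². The equation becomes u² - 8u + 7 = 0.
Factor: (u - 7)(u - 1) = 0, so u = 7 or u = 1.
n² = 7 gives n = ±√(7) ≈ ±2.6458.
n² = 1 gives n = ±1.

n = -2.6458 or n = -1 or n = 1 or n = 2.6458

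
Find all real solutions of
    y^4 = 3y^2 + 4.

y = -2 or y = 2

Let u = y^2. The equation becomes u^2 - 3u - 4 = 0.
Factor: (u + 1)(u - 4) = 0, so u = -1 or u = 4.
y^2 = -1 < 0 has no real solution.
y^2 = 4 gives y = +/-2.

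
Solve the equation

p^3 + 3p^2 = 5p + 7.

p = -3.8284 or p = -1 or p = 1.8284

Rearrange: p^3 + 3p^2 - 5p - 7 = 0.
Possible rational roots are divisors of -7. Testing p = -1 gives 0, so (p + 1) is a factor.
Divide: p^3 + 3p^2 - 5p - 7 = (p + 1)(p^2 + 2p - 7).
Apply the quadratic formula to p^2 + 2p - 7 = 0: p = (-2 +/- sqrt(32))/2, i.e. p ~= 1.8284 or p ~= -3.8284.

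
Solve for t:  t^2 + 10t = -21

Bring every term to one side: t^2 + 10t + 21 = 0.
Factor: (t + 7)(t + 3) = 0.
So t = -7 or t = -3.

t = -7 or t = -3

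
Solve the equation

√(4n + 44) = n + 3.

Square both sides: 4n + 44 = (n + 3)².
Expand and rearrange: n² + 2n - 35 = 0.
Solving gives n = 5 or n = -7.
Check each candidate in the original equation:
  n = 5: √(64) = 8, while n + 3 = 8 — valid.
  n = -7: √(16) = 4, while n + 3 = -4 — extraneous.

n = 5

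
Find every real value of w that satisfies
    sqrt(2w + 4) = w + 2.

w = -2 or w = 0

Square both sides: 2w + 4 = (w + 2)^2.
Expand and rearrange: w^2 + 2w = 0.
Solving gives w = 0 or w = -2.
Check each candidate in the original equation:
  w = 0: sqrt(4) = 2, while w + 2 = 2 — valid.
  w = -2: sqrt(0) = 0, while w + 2 = 0 — valid.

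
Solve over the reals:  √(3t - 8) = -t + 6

Square both sides: 3t - 8 = (-t + 6)².
Expand and rearrange: t² - 15t + 44 = 0.
Solving gives t = 11 or t = 4.
Check each candidate in the original equation:
  t = 11: √(25) = 5, while -t + 6 = -5 — extraneous.
  t = 4: √(4) = 2, while -t + 6 = 2 — valid.

t = 4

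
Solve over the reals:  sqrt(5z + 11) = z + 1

Square both sides: 5z + 11 = (z + 1)^2.
Expand and rearrange: z^2 - 3z - 10 = 0.
Solving gives z = 5 or z = -2.
Check each candidate in the original equation:
  z = 5: sqrt(36) = 6, while z + 1 = 6 — valid.
  z = -2: sqrt(1) = 1, while z + 1 = -1 — extraneous.

z = 5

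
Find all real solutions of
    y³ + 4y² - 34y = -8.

Rearrange: y³ + 4y² - 34y + 8 = 0.
Possible rational roots are divisors of 8. Testing y = 4 gives 0, so (y - 4) is a factor.
Divide: y³ + 4y² - 34y + 8 = (y - 4)(y² + 8y - 2).
Apply the quadratic formula to y² + 8y - 2 = 0: y = (-8 ± √72)/2, i.e. y ≈ 0.2426 or y ≈ -8.2426.

y = -8.2426 or y = 0.2426 or y = 4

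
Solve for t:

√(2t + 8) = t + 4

t = -4 or t = -2

Square both sides: 2t + 8 = (t + 4)².
Expand and rearrange: t² + 6t + 8 = 0.
Solving gives t = -2 or t = -4.
Check each candidate in the original equation:
  t = -2: √(4) = 2, while t + 4 = 2 — valid.
  t = -4: √(0) = 0, while t + 4 = 0 — valid.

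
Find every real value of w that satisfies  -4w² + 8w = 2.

Rearrange to standard form: -4w² + 8w - 2 = 0.
Discriminant: (8)² − 4·(-4)·(-2) = 32.
Quadratic formula: w = (-8 ± √32) / (-8).
So w = 1 - √(2)/2 ≈ 0.2929 or w = √(2)/2 + 1 ≈ 1.7071.

w = 0.2929 or w = 1.7071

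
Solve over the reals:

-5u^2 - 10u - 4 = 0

Discriminant: (-10)^2 - 4*(-5)*(-4) = 20.
Quadratic formula: u = (10 +/- sqrt(20)) / (-10).
So u = -1 - sqrt(5)/5 ~= -1.4472 or u = -1 + sqrt(5)/5 ~= -0.5528.

u = -1.4472 or u = -0.5528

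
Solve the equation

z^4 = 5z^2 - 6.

Let u = z^2. The equation becomes u^2 - 5u + 6 = 0.
Factor: (u - 2)(u - 3) = 0, so u = 2 or u = 3.
z^2 = 2 gives z = +/-sqrt(2) ~= +/-1.4142.
z^2 = 3 gives z = +/-sqrt(3) ~= +/-1.7321.

z = -1.7321 or z = -1.4142 or z = 1.4142 or z = 1.7321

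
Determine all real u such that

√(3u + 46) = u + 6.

u = 1

Square both sides: 3u + 46 = (u + 6)².
Expand and rearrange: u² + 9u - 10 = 0.
Solving gives u = 1 or u = -10.
Check each candidate in the original equation:
  u = 1: √(49) = 7, while u + 6 = 7 — valid.
  u = -10: √(16) = 4, while u + 6 = -4 — extraneous.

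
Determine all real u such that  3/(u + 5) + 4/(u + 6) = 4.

u = -5.5687 or u = -3.6813

Multiply both sides by (u + 5)(u + 6):
3(u + 6) + 4(u + 5) = 4(u + 5)(u + 6).
Expand and collect terms: 4u² + 37u + 82 = 0.
By the quadratic formula, u = (-37 ± √57) / 8, so u ≈ -3.6813 or u ≈ -5.5687.
Neither value makes a denominator zero (u ≠ -5, u ≠ -6), so both are valid.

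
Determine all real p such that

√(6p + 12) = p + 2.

Square both sides: 6p + 12 = (p + 2)².
Expand and rearrange: p² - 2p - 8 = 0.
Solving gives p = 4 or p = -2.
Check each candidate in the original equation:
  p = 4: √(36) = 6, while p + 2 = 6 — valid.
  p = -2: √(0) = 0, while p + 2 = 0 — valid.

p = -2 or p = 4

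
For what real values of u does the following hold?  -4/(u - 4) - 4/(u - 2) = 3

u = 0 or u = 3.3333

Multiply both sides by (u - 4)(u - 2):
-4(u - 2) - 4(u - 4) = 3(u - 4)(u - 2).
Expand and collect terms: 3u^2 - 10u = 0.
Factor or apply the quadratic formula: u = 3.3333 or u = 0.
Neither value makes a denominator zero (u != 4, u != 2), so both are valid.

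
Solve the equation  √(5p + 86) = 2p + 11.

p = -1

Square both sides: 5p + 86 = (2p + 11)².
Expand and rearrange: 4p² + 39p + 35 = 0.
Solving gives p = -1 or p = -8.75.
Check each candidate in the original equation:
  p = -1: √(81) = 9, while 2p + 11 = 9 — valid.
  p = -8.75: √(42.25) = 6.5, while 2p + 11 = -6.5 — extraneous.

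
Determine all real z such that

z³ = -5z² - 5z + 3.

Rearrange: z³ + 5z² + 5z - 3 = 0.
Possible rational roots are divisors of -3. Testing z = -3 gives 0, so (z + 3) is a factor.
Divide: z³ + 5z² + 5z - 3 = (z + 3)(z² + 2z - 1).
Apply the quadratic formula to z² + 2z - 1 = 0: z = (-2 ± √8)/2, i.e. z ≈ 0.4142 or z ≈ -2.4142.

z = -3 or z = -2.4142 or z = 0.4142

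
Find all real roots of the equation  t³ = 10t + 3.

Rearrange: t³ - 10t - 3 = 0.
Possible rational roots are divisors of -3. Testing t = -3 gives 0, so (t + 3) is a factor.
Divide: t³ - 10t - 3 = (t + 3)(t² - 3t - 1).
Apply the quadratic formula to t² - 3t - 1 = 0: t = (3 ± √13)/2, i.e. t ≈ 3.3028 or t ≈ -0.3028.

t = -3 or t = -0.3028 or t = 3.3028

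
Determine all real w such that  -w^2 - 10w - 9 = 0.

Factor: -1(w + 9)(w + 1) = 0.
So w = -9 or w = -1.

w = -9 or w = -1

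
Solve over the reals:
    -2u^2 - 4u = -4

Rearrange to standard form: -2u^2 - 4u + 4 = 0.
Discriminant: (-4)^2 - 4*(-2)*4 = 48.
Quadratic formula: u = (4 +/- sqrt(48)) / (-4).
So u = -sqrt(3) - 1 ~= -2.7321 or u = -1 + sqrt(3) ~= 0.7321.

u = -2.7321 or u = 0.7321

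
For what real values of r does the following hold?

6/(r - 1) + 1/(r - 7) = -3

r = -1.086 or r = 6.7527

Multiply both sides by (r - 1)(r - 7):
6(r - 7) + (r - 1) = -3(r - 1)(r - 7).
Expand and collect terms: -3r^2 + 17r + 22 = 0.
By the quadratic formula, r = (-17 +/- sqrt(553)) / -6, so r ~= -1.086 or r ~= 6.7527.
Neither value makes a denominator zero (r != 1, r != 7), so both are valid.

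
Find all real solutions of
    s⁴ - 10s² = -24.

s = -2.4495 or s = -2 or s = 2 or s = 2.4495

Let u = s². The equation becomes u² - 10u + 24 = 0.
Factor: (u - 6)(u - 4) = 0, so u = 6 or u = 4.
s² = 6 gives s = ±√(6) ≈ ±2.4495.
s² = 4 gives s = ±2.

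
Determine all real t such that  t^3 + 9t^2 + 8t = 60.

Rearrange: t^3 + 9t^2 + 8t - 60 = 0.
Possible rational roots are divisors of -60. Testing t = -5 gives 0, so (t + 5) is a factor.
Divide: t^3 + 9t^2 + 8t - 60 = (t + 5)(t^2 + 4t - 12).
Factor the quadratic: t = 2 or t = -6.

t = -6 or t = -5 or t = 2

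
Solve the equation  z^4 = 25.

Let u = z^2. The equation becomes u^2 - 25 = 0.
Factor: (u - 5)(u + 5) = 0, so u = 5 or u = -5.
z^2 = 5 gives z = +/-sqrt(5) ~= +/-2.2361.
z^2 = -5 < 0 has no real solution.

z = -2.2361 or z = 2.2361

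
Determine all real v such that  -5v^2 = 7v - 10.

Rearrange to standard form: -5v^2 - 7v + 10 = 0.
Discriminant: (-7)^2 - 4*(-5)*10 = 249.
Quadratic formula: v = (7 +/- sqrt(249)) / (-10).
So v = -sqrt(249)/10 - 7/10 ~= -2.278 or v = -7/10 + sqrt(249)/10 ~= 0.878.

v = -2.278 or v = 0.878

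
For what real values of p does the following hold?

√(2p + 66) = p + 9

p = -1

Square both sides: 2p + 66 = (p + 9)².
Expand and rearrange: p² + 16p + 15 = 0.
Solving gives p = -1 or p = -15.
Check each candidate in the original equation:
  p = -1: √(64) = 8, while p + 9 = 8 — valid.
  p = -15: √(36) = 6, while p + 9 = -6 — extraneous.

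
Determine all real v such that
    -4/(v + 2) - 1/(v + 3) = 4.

Multiply both sides by (v + 2)(v + 3):
-4(v + 3) - (v + 2) = 4(v + 2)(v + 3).
Expand and collect terms: 4v² + 25v + 38 = 0.
By the quadratic formula, v = (-25 ± √17) / 8, so v ≈ -2.6096 or v ≈ -3.6404.
Neither value makes a denominator zero (v ≠ -2, v ≠ -3), so both are valid.

v = -3.6404 or v = -2.6096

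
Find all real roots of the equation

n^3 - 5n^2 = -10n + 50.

Rearrange: n^3 - 5n^2 + 10n - 50 = 0.
Possible rational roots are divisors of -50. Testing n = 5 gives 0, so (n - 5) is a factor.
Divide: n^3 - 5n^2 + 10n - 50 = (n - 5)(n^2 + 10).
The quadratic n^2 + 10 has discriminant -40 < 0, so no further real roots.

n = 5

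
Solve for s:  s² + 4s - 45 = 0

s = -9 or s = 5

Factor: (s - 5)(s + 9) = 0.
So s = 5 or s = -9.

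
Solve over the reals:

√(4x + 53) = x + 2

Square both sides: 4x + 53 = (x + 2)².
Expand and rearrange: x² - 49 = 0.
Solving gives x = 7 or x = -7.
Check each candidate in the original equation:
  x = 7: √(81) = 9, while x + 2 = 9 — valid.
  x = -7: √(25) = 5, while x + 2 = -5 — extraneous.

x = 7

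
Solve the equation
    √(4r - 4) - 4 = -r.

r = 2

Isolate the radical: √(4r - 4) = -r + 4.
Square both sides: 4r - 4 = (-r + 4)².
Expand and rearrange: r² - 12r + 20 = 0.
Solving gives r = 10 or r = 2.
Check each candidate in the original equation:
  r = 10: √(36) = 6, while -r + 4 = -6 — extraneous.
  r = 2: √(4) = 2, while -r + 4 = 2 — valid.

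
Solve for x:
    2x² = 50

Bring every term to one side: 2x² - 50 = 0.
Factor: 2(x - 5)(x + 5) = 0.
So x = 5 or x = -5.

x = -5 or x = 5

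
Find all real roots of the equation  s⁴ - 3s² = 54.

Let u = s². The equation becomes u² - 3u - 54 = 0.
Factor: (u + 6)(u - 9) = 0, so u = -6 or u = 9.
s² = -6 < 0 has no real solution.
s² = 9 gives s = ±3.

s = -3 or s = 3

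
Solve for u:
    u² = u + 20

Bring every term to one side: u² - u - 20 = 0.
Factor: (u - 5)(u + 4) = 0.
So u = 5 or u = -4.

u = -4 or u = 5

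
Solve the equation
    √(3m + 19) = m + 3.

m = 2

Square both sides: 3m + 19 = (m + 3)².
Expand and rearrange: m² + 3m - 10 = 0.
Solving gives m = 2 or m = -5.
Check each candidate in the original equation:
  m = 2: √(25) = 5, while m + 3 = 5 — valid.
  m = -5: √(4) = 2, while m + 3 = -2 — extraneous.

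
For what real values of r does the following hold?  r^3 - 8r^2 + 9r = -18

Rearrange: r^3 - 8r^2 + 9r + 18 = 0.
Possible rational roots are divisors of 18. Testing r = 3 gives 0, so (r - 3) is a factor.
Divide: r^3 - 8r^2 + 9r + 18 = (r - 3)(r^2 - 5r - 6).
Factor the quadratic: r = 6 or r = -1.

r = -1 or r = 3 or r = 6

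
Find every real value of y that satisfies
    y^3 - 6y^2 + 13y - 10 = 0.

y = 2

Possible rational roots are divisors of -10. Testing y = 2 gives 0, so (y - 2) is a factor.
Divide: y^3 - 6y^2 + 13y - 10 = (y - 2)(y^2 - 4y + 5).
The quadratic y^2 - 4y + 5 has discriminant -4 < 0, so no further real roots.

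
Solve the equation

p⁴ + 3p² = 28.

p = -2 or p = 2

Let u = p². The equation becomes u² + 3u - 28 = 0.
Factor: (u + 7)(u - 4) = 0, so u = -7 or u = 4.
p² = -7 < 0 has no real solution.
p² = 4 gives p = ±2.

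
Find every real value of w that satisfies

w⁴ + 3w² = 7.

w = -1.2415 or w = 1.2415

Let u = w². The equation becomes u² + 3u - 7 = 0.
By the quadratic formula, u = -3/2 + √(37)/2 or u = -√(37)/2 - 3/2.
w² = -3/2 + √(37)/2 gives w = ±√(-3/2 + √(37)/2) ≈ ±1.2415.
w² = -√(37)/2 - 3/2 < 0 has no real solution.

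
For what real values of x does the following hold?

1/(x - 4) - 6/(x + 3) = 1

x = -8.5574 or x = 4.5574

Multiply both sides by (x - 4)(x + 3):
(x + 3) - 6(x - 4) = (x - 4)(x + 3).
Expand and collect terms: x² + 4x - 39 = 0.
By the quadratic formula, x = (-4 ± √172) / 2, so x ≈ 4.5574 or x ≈ -8.5574.
Neither value makes a denominator zero (x ≠ 4, x ≠ -3), so both are valid.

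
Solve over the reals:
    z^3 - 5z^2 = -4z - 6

Rearrange: z^3 - 5z^2 + 4z + 6 = 0.
Possible rational roots are divisors of 6. Testing z = 3 gives 0, so (z - 3) is a factor.
Divide: z^3 - 5z^2 + 4z + 6 = (z - 3)(z^2 - 2z - 2).
Apply the quadratic formula to z^2 - 2z - 2 = 0: z = (2 +/- sqrt(12))/2, i.e. z ~= 2.7321 or z ~= -0.7321.

z = -0.7321 or z = 2.7321 or z = 3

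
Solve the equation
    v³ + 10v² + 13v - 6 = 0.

Possible rational roots are divisors of -6. Testing v = -2 gives 0, so (v + 2) is a factor.
Divide: v³ + 10v² + 13v - 6 = (v + 2)(v² + 8v - 3).
Apply the quadratic formula to v² + 8v - 3 = 0: v = (-8 ± √76)/2, i.e. v ≈ 0.3589 or v ≈ -8.3589.

v = -8.3589 or v = -2 or v = 0.3589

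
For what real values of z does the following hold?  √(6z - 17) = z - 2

Square both sides: 6z - 17 = (z - 2)².
Expand and rearrange: z² - 10z + 21 = 0.
Solving gives z = 7 or z = 3.
Check each candidate in the original equation:
  z = 7: √(25) = 5, while z - 2 = 5 — valid.
  z = 3: √(1) = 1, while z - 2 = 1 — valid.

z = 3 or z = 7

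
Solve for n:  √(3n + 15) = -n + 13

Square both sides: 3n + 15 = (-n + 13)².
Expand and rearrange: n² - 29n + 154 = 0.
Solving gives n = 22 or n = 7.
Check each candidate in the original equation:
  n = 22: √(81) = 9, while -n + 13 = -9 — extraneous.
  n = 7: √(36) = 6, while -n + 13 = 6 — valid.

n = 7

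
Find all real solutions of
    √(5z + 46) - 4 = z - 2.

Isolate the radical: √(5z + 46) = z + 2.
Square both sides: 5z + 46 = (z + 2)².
Expand and rearrange: z² - z - 42 = 0.
Solving gives z = 7 or z = -6.
Check each candidate in the original equation:
  z = 7: √(81) = 9, while z + 2 = 9 — valid.
  z = -6: √(16) = 4, while z + 2 = -4 — extraneous.

z = 7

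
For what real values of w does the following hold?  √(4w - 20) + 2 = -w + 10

Isolate the radical: √(4w - 20) = -w + 8.
Square both sides: 4w - 20 = (-w + 8)².
Expand and rearrange: w² - 20w + 84 = 0.
Solving gives w = 14 or w = 6.
Check each candidate in the original equation:
  w = 14: √(36) = 6, while -w + 8 = -6 — extraneous.
  w = 6: √(4) = 2, while -w + 8 = 2 — valid.

w = 6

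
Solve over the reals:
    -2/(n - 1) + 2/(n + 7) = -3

Multiply both sides by (n - 1)(n + 7):
-2(n + 7) + 2(n - 1) = -3(n - 1)(n + 7).
Expand and collect terms: -3n² - 18n + 37 = 0.
By the quadratic formula, n = (18 ± √768) / -6, so n ≈ -7.6188 or n ≈ 1.6188.
Neither value makes a denominator zero (n ≠ 1, n ≠ -7), so both are valid.

n = -7.6188 or n = 1.6188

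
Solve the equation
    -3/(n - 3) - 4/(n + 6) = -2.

Multiply both sides by (n - 3)(n + 6):
-3(n + 6) - 4(n - 3) = -2(n - 3)(n + 6).
Expand and collect terms: -2n² + n + 42 = 0.
By the quadratic formula, n = (-1 ± √337) / -4, so n ≈ -4.3394 or n ≈ 4.8394.
Neither value makes a denominator zero (n ≠ 3, n ≠ -6), so both are valid.

n = -4.3394 or n = 4.8394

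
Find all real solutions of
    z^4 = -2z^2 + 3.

z = -1 or z = 1

Let u = z^2. The equation becomes u^2 + 2u - 3 = 0.
Factor: (u + 3)(u - 1) = 0, so u = -3 or u = 1.
z^2 = -3 < 0 has no real solution.
z^2 = 1 gives z = +/-1.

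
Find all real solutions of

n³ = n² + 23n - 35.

Rearrange: n³ - n² - 23n + 35 = 0.
Possible rational roots are divisors of 35. Testing n = -5 gives 0, so (n + 5) is a factor.
Divide: n³ - n² - 23n + 35 = (n + 5)(n² - 6n + 7).
Apply the quadratic formula to n² - 6n + 7 = 0: n = (6 ± √8)/2, i.e. n ≈ 4.4142 or n ≈ 1.5858.

n = -5 or n = 1.5858 or n = 4.4142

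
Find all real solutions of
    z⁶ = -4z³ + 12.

Let u = z³. The equation becomes u² + 4u - 12 = 0.
Factor: (u - 2)(u + 6) = 0, so u = 2 or u = -6.
z³ = 2 gives z = ∛(2) ≈ 1.2599.
z³ = -6 gives z = -∛(6) ≈ -1.8171.

z = -1.8171 or z = 1.2599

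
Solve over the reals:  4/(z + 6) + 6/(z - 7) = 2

Multiply both sides by (z + 6)(z - 7):
4(z - 7) + 6(z + 6) = 2(z + 6)(z - 7).
Expand and collect terms: 2z^2 - 12z - 92 = 0.
By the quadratic formula, z = (12 +/- sqrt(880)) / 4, so z ~= 10.4162 or z ~= -4.4162.
Neither value makes a denominator zero (z != -6, z != 7), so both are valid.

z = -4.4162 or z = 10.4162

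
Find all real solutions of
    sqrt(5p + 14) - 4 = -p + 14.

p = 10

Isolate the radical: sqrt(5p + 14) = -p + 18.
Square both sides: 5p + 14 = (-p + 18)^2.
Expand and rearrange: p^2 - 41p + 310 = 0.
Solving gives p = 31 or p = 10.
Check each candidate in the original equation:
  p = 31: sqrt(169) = 13, while -p + 18 = -13 — extraneous.
  p = 10: sqrt(64) = 8, while -p + 18 = 8 — valid.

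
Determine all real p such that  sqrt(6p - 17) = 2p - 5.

Square both sides: 6p - 17 = (2p - 5)^2.
Expand and rearrange: 4p^2 - 26p + 42 = 0.
Solving gives p = 3.5 or p = 3.
Check each candidate in the original equation:
  p = 3.5: sqrt(4) = 2, while 2p - 5 = 2 — valid.
  p = 3: sqrt(1) = 1, while 2p - 5 = 1 — valid.

p = 3 or p = 3.5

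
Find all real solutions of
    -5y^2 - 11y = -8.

Rearrange to standard form: -5y^2 - 11y + 8 = 0.
Discriminant: (-11)^2 - 4*(-5)*8 = 281.
Quadratic formula: y = (11 +/- sqrt(281)) / (-10).
So y = -sqrt(281)/10 - 11/10 ~= -2.7763 or y = -11/10 + sqrt(281)/10 ~= 0.5763.

y = -2.7763 or y = 0.5763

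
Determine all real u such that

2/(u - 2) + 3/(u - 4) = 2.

u = 2.5 or u = 6

Multiply both sides by (u - 2)(u - 4):
2(u - 4) + 3(u - 2) = 2(u - 2)(u - 4).
Expand and collect terms: 2u² - 17u + 30 = 0.
Factor or apply the quadratic formula: u = 6 or u = 2.5.
Neither value makes a denominator zero (u ≠ 2, u ≠ 4), so both are valid.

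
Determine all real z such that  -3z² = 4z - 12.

z = -2.7749 or z = 1.4415

Rearrange to standard form: -3z² - 4z + 12 = 0.
Discriminant: (-4)² − 4·(-3)·12 = 160.
Quadratic formula: z = (4 ± √160) / (-6).
So z = -2·√(10)/3 - 2/3 ≈ -2.7749 or z = -2/3 + 2·√(10)/3 ≈ 1.4415.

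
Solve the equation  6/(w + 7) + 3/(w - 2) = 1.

Multiply both sides by (w + 7)(w - 2):
6(w - 2) + 3(w + 7) = (w + 7)(w - 2).
Expand and collect terms: w² - 4w - 23 = 0.
By the quadratic formula, w = (4 ± √108) / 2, so w ≈ 7.1962 or w ≈ -3.1962.
Neither value makes a denominator zero (w ≠ -7, w ≠ 2), so both are valid.

w = -3.1962 or w = 7.1962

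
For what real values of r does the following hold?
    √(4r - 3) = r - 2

r = 7

Square both sides: 4r - 3 = (r - 2)².
Expand and rearrange: r² - 8r + 7 = 0.
Solving gives r = 7 or r = 1.
Check each candidate in the original equation:
  r = 7: √(25) = 5, while r - 2 = 5 — valid.
  r = 1: √(1) = 1, while r - 2 = -1 — extraneous.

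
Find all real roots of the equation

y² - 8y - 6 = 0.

Discriminant: (-8)² − 4·1·(-6) = 88.
Quadratic formula: y = (8 ± √88) / 2.
So y = 4 + √(22) ≈ 8.6904 or y = 4 - √(22) ≈ -0.6904.

y = -0.6904 or y = 8.6904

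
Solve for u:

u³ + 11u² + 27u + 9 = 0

Possible rational roots are divisors of 9. Testing u = -3 gives 0, so (u + 3) is a factor.
Divide: u³ + 11u² + 27u + 9 = (u + 3)(u² + 8u + 3).
Apply the quadratic formula to u² + 8u + 3 = 0: u = (-8 ± √52)/2, i.e. u ≈ -0.3944 or u ≈ -7.6056.

u = -7.6056 or u = -3 or u = -0.3944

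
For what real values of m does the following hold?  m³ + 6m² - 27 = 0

m = -4.8541 or m = -3 or m = 1.8541

Possible rational roots are divisors of -27. Testing m = -3 gives 0, so (m + 3) is a factor.
Divide: m³ + 6m² - 27 = (m + 3)(m² + 3m - 9).
Apply the quadratic formula to m² + 3m - 9 = 0: m = (-3 ± √45)/2, i.e. m ≈ 1.8541 or m ≈ -4.8541.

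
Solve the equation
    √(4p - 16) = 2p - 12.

p = 8

Square both sides: 4p - 16 = (2p - 12)².
Expand and rearrange: 4p² - 52p + 160 = 0.
Solving gives p = 8 or p = 5.
Check each candidate in the original equation:
  p = 8: √(16) = 4, while 2p - 12 = 4 — valid.
  p = 5: √(4) = 2, while 2p - 12 = -2 — extraneous.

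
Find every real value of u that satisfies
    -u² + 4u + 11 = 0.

u = -1.873 or u = 5.873

Discriminant: (4)² − 4·(-1)·11 = 60.
Quadratic formula: u = (-4 ± √60) / (-2).
So u = 2 - √(15) ≈ -1.873 or u = 2 + √(15) ≈ 5.873.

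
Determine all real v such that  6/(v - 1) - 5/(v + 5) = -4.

v = -3 or v = -1.25

Multiply both sides by (v - 1)(v + 5):
6(v + 5) - 5(v - 1) = -4(v - 1)(v + 5).
Expand and collect terms: -4v² - 17v - 15 = 0.
Factor or apply the quadratic formula: v = -3 or v = -1.25.
Neither value makes a denominator zero (v ≠ 1, v ≠ -5), so both are valid.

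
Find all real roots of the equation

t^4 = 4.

Let u = t^2. The equation becomes u^2 - 4 = 0.
Factor: (u - 2)(u + 2) = 0, so u = 2 or u = -2.
t^2 = 2 gives t = +/-sqrt(2) ~= +/-1.4142.
t^2 = -2 < 0 has no real solution.

t = -1.4142 or t = 1.4142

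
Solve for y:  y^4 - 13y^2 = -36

y = -3 or y = -2 or y = 2 or y = 3

Let u = y^2. The equation becomes u^2 - 13u + 36 = 0.
Factor: (u - 4)(u - 9) = 0, so u = 4 or u = 9.
y^2 = 4 gives y = +/-2.
y^2 = 9 gives y = +/-3.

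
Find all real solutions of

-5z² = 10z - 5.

Rearrange to standard form: -5z² - 10z + 5 = 0.
Discriminant: (-10)² − 4·(-5)·5 = 200.
Quadratic formula: z = (10 ± √200) / (-10).
So z = -√(2) - 1 ≈ -2.4142 or z = -1 + √(2) ≈ 0.4142.

z = -2.4142 or z = 0.4142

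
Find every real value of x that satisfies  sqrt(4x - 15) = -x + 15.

Square both sides: 4x - 15 = (-x + 15)^2.
Expand and rearrange: x^2 - 34x + 240 = 0.
Solving gives x = 24 or x = 10.
Check each candidate in the original equation:
  x = 24: sqrt(81) = 9, while -x + 15 = -9 — extraneous.
  x = 10: sqrt(25) = 5, while -x + 15 = 5 — valid.

x = 10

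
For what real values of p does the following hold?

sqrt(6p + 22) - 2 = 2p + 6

Isolate the radical: sqrt(6p + 22) = 2p + 8.
Square both sides: 6p + 22 = (2p + 8)^2.
Expand and rearrange: 4p^2 + 26p + 42 = 0.
Solving gives p = -3 or p = -3.5.
Check each candidate in the original equation:
  p = -3: sqrt(4) = 2, while 2p + 8 = 2 — valid.
  p = -3.5: sqrt(1) = 1, while 2p + 8 = 1 — valid.

p = -3.5 or p = -3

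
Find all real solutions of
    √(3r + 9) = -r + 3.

r = 0

Square both sides: 3r + 9 = (-r + 3)².
Expand and rearrange: r² - 9r = 0.
Solving gives r = 9 or r = 0.
Check each candidate in the original equation:
  r = 9: √(36) = 6, while -r + 3 = -6 — extraneous.
  r = 0: √(9) = 3, while -r + 3 = 3 — valid.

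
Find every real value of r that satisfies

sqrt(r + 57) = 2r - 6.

r = 7

Square both sides: r + 57 = (2r - 6)^2.
Expand and rearrange: 4r^2 - 25r - 21 = 0.
Solving gives r = 7 or r = -0.75.
Check each candidate in the original equation:
  r = 7: sqrt(64) = 8, while 2r - 6 = 8 — valid.
  r = -0.75: sqrt(56.25) = 7.5, while 2r - 6 = -7.5 — extraneous.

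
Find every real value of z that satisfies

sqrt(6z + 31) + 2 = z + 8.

Isolate the radical: sqrt(6z + 31) = z + 6.
Square both sides: 6z + 31 = (z + 6)^2.
Expand and rearrange: z^2 + 6z + 5 = 0.
Solving gives z = -1 or z = -5.
Check each candidate in the original equation:
  z = -1: sqrt(25) = 5, while z + 6 = 5 — valid.
  z = -5: sqrt(1) = 1, while z + 6 = 1 — valid.

z = -5 or z = -1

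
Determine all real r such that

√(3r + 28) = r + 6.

Square both sides: 3r + 28 = (r + 6)².
Expand and rearrange: r² + 9r + 8 = 0.
Solving gives r = -1 or r = -8.
Check each candidate in the original equation:
  r = -1: √(25) = 5, while r + 6 = 5 — valid.
  r = -8: √(4) = 2, while r + 6 = -2 — extraneous.

r = -1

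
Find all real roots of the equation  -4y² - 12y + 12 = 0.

y = -3.7913 or y = 0.7913

Discriminant: (-12)² − 4·(-4)·12 = 336.
Quadratic formula: y = (12 ± √336) / (-8).
So y = -√(21)/2 - 3/2 ≈ -3.7913 or y = -3/2 + √(21)/2 ≈ 0.7913.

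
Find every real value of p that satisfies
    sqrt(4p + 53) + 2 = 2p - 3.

p = 7

Isolate the radical: sqrt(4p + 53) = 2p - 5.
Square both sides: 4p + 53 = (2p - 5)^2.
Expand and rearrange: 4p^2 - 24p - 28 = 0.
Solving gives p = 7 or p = -1.
Check each candidate in the original equation:
  p = 7: sqrt(81) = 9, while 2p - 5 = 9 — valid.
  p = -1: sqrt(49) = 7, while 2p - 5 = -7 — extraneous.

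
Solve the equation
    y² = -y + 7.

y = -3.1926 or y = 2.1926

Rearrange to standard form: y² + y - 7 = 0.
Discriminant: (1)² − 4·1·(-7) = 29.
Quadratic formula: y = (-1 ± √29) / 2.
So y = -1/2 + √(29)/2 ≈ 2.1926 or y = -√(29)/2 - 1/2 ≈ -3.1926.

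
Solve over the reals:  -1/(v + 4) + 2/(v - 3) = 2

v = -4.4408 or v = 3.9408

Multiply both sides by (v + 4)(v - 3):
-(v - 3) + 2(v + 4) = 2(v + 4)(v - 3).
Expand and collect terms: 2v^2 + v - 35 = 0.
By the quadratic formula, v = (-1 +/- sqrt(281)) / 4, so v ~= 3.9408 or v ~= -4.4408.
Neither value makes a denominator zero (v != -4, v != 3), so both are valid.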